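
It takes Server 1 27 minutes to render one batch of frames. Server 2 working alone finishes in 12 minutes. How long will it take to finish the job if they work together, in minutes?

Combined rate: 1/27 + 1/12 = (4 + 9)/108 = 13/108 per minute.
Time = 1 ÷ (13/108) = 108/13 minutes.

108/13 minutes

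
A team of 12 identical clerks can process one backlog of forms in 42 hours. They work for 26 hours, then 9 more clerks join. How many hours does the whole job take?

One clerk does 1/504 of the job per hour.
After 26 hours with 12 clerks, 13/21 is done (8/21 left).
With 21 clerks the rate is 21/504 = 1/24, so the rest takes 8/21 ÷ 1/24 = 64/7 hours.
Total = 26 + 64/7 = 246/7 hours.

246/7 hours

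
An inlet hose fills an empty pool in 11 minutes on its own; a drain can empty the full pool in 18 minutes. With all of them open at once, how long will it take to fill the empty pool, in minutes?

198/7 minutes

Net rate = 1/11 − 1/18 = (18 − 11)/198 = 7/198 per minute.
Filling time = 1 ÷ (7/198) = 198/7 minutes.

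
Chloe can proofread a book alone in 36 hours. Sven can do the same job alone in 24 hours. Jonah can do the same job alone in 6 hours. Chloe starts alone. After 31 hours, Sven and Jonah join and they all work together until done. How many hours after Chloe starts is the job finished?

In the first 31 hours Chloe alone does 31/36 of the job, leaving 5/36.
Once everyone is working, combined rate: 1/36 + 1/24 + 1/6 = (2 + 3 + 12)/72 = 17/72 per hour.
Remaining 5/36 at 17/72 per hour takes 10/17 hours.
Total from the start = 31 + 10/17 = 537/17 hours.

537/17 hours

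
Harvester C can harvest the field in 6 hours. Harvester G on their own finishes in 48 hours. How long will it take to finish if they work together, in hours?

16/3 hours

Combined rate: 1/6 + 1/48 = (8 + 1)/48 = 9/48 = 3/16 per hour.
Time = 1 ÷ (3/16) = 16/3 hours.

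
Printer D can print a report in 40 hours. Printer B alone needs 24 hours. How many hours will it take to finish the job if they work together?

Combined rate: 1/40 + 1/24 = (3 + 5)/120 = 8/120 = 1/15 per hour.
Time = 1 ÷ (1/15) = 15 hours.

15 hours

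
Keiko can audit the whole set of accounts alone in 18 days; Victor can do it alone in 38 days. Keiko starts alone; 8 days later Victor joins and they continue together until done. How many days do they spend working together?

In 8 days Keiko does 8/18 = 4/9 of the job, leaving 5/9.
Keiko and Victor together work at 14/171 per day, so finishing takes 5/9 ÷ 14/171 = 95/14 days.

95/14 days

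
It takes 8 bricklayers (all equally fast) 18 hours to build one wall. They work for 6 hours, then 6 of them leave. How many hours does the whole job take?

54 hours

One bricklayer does 1/144 of the job per hour.
After 6 hours with 8 bricklayers, 1/3 is done (2/3 left).
With 2 bricklayers the rate is 2/144 = 1/72, so the rest takes 2/3 ÷ 1/72 = 48 hours.
Total = 6 + 48 = 54 hours.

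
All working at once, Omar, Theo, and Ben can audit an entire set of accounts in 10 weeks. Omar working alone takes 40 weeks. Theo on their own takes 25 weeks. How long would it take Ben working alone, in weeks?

200/7 weeks

Combined rate is 1/10 per week.
Known contribution: 1/40 + 1/25 = (5 + 8)/200 = 13/200 per week.
So Ben's rate is 1/10 − 13/200 = 7/200, meaning 200/7 weeks alone.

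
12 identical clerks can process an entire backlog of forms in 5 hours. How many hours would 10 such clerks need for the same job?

6 hours

Total work is 12·5 = 60 clerk-hours.
With 10 clerks: 60/10 = 6 hours.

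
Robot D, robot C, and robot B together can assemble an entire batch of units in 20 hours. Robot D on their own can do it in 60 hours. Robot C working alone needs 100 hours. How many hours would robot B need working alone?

300/7 hours

Combined rate is 1/20 per hour.
Known contribution: 1/60 + 1/100 = (5 + 3)/300 = 8/300 = 2/75 per hour.
So robot B's rate is 1/20 − 2/75 = 7/300, meaning 300/7 hours alone.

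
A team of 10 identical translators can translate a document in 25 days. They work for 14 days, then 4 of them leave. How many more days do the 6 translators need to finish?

55/3 days

One translator does 1/250 of the job per day.
After 14 days with 10 translators, 14/25 is done (11/25 left).
With 6 translators the rate is 6/250 = 3/125, so the rest takes 11/25 ÷ 3/125 = 55/3 days.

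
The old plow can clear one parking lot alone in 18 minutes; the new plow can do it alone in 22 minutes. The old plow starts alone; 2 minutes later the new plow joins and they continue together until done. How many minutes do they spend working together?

In 2 minutes the old plow does 2/18 = 1/9 of the job, leaving 8/9.
The old plow and the new plow together work at 10/99 per minute, so finishing takes 8/9 ÷ 10/99 = 44/5 minutes.

44/5 minutes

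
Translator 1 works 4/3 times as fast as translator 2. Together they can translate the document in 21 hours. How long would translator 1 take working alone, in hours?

147/4 hours

Let translator 2's rate be r; then translator 1's rate is (4/3)r, so together (4/3 + 1)r = (7/3)r = 1/21.
Thus r = 1/49 per hour.
Translator 2 alone: 49 hours; translator 1 alone: 147/4 hours.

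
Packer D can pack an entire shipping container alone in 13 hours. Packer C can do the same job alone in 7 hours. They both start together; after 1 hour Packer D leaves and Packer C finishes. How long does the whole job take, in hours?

In the first 1 hour the combined rate is 20/91, so 20/91 of the job is done, leaving 71/91.
After Packer D leaves the rate is 1/7 per hour; the remaining 71/91 takes 71/13 hours.
Total = 1 + 71/13 = 84/13 hours.

84/13 hours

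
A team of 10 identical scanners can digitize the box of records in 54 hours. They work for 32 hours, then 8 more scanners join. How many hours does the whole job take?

398/9 hours

One scanner does 1/540 of the job per hour.
After 32 hours with 10 scanners, 16/27 is done (11/27 left).
With 18 scanners the rate is 18/540 = 1/30, so the rest takes 11/27 ÷ 1/30 = 110/9 hours.
Total = 32 + 110/9 = 398/9 hours.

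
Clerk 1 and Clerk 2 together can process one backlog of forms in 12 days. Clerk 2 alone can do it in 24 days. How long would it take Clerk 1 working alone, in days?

24 days

Combined rate is 1/12 per day.
Known contribution: 1/24 per day.
So Clerk 1's rate is 1/12 − 1/24 = 1/24, meaning 24 days alone.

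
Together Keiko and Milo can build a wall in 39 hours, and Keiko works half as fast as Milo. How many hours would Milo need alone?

117/2 hours

Let Milo's rate be r; then Keiko's rate is (1/2)r, so together (1/2 + 1)r = (3/2)r = 1/39.
Thus r = 2/117 per hour.
Milo alone: 117/2 hours; Keiko alone: 117 hours.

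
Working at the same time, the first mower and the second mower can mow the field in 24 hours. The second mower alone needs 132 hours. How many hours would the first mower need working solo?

88/3 hours

Combined rate is 1/24 per hour.
Known contribution: 1/132 per hour.
So the first mower's rate is 1/24 − 1/132 = 3/88, meaning 88/3 hours alone.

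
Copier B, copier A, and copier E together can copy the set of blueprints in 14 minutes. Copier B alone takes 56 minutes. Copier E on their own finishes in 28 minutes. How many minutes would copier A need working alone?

56 minutes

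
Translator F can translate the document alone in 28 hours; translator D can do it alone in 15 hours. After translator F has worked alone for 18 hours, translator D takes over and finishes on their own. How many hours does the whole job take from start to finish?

In 18 hours translator F does 18/28 = 9/14 of the job, leaving 5/14.
Translator D works at 1/15 per hour, so finishing takes 5/14 ÷ 1/15 = 75/14 hours.
Total time = 18 + 75/14 = 327/14 hours.

327/14 hours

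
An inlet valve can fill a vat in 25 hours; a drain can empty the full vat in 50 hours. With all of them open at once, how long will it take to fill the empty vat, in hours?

50 hours

Net rate = 1/25 − 1/50 = (2 − 1)/50 = 1/50 per hour.
Filling time = 1 ÷ (1/50) = 50 hours.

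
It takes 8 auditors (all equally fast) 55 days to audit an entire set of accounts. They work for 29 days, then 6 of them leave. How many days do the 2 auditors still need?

One auditor does 1/440 of the job per day.
After 29 days with 8 auditors, 29/55 is done (26/55 left).
With 2 auditors the rate is 2/440 = 1/220, so the rest takes 26/55 ÷ 1/220 = 104 days.

104 days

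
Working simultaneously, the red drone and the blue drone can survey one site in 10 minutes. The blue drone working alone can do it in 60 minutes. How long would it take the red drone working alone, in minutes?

12 minutes

Combined rate is 1/10 per minute.
Known contribution: 1/60 per minute.
So the red drone's rate is 1/10 − 1/60 = 1/12, meaning 12 minutes alone.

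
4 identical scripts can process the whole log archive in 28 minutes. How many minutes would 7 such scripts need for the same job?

16 minutes

Total work is 4·28 = 112 script-minutes.
With 7 scripts: 112/7 = 16 minutes.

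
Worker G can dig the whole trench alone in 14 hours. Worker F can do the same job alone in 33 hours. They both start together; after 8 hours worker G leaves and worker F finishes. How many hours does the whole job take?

99/7 hours

In the first 8 hours the combined rate is 47/462, so 188/231 of the job is done, leaving 43/231.
After worker G leaves the rate is 1/33 per hour; the remaining 43/231 takes 43/7 hours.
Total = 8 + 43/7 = 99/7 hours.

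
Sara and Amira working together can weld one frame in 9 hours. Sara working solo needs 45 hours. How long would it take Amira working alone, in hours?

Combined rate is 1/9 per hour.
Known contribution: 1/45 per hour.
So Amira's rate is 1/9 − 1/45 = 4/45, meaning 45/4 hours alone.

45/4 hours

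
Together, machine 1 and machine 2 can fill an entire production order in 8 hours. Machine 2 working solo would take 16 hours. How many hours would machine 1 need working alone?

Combined rate is 1/8 per hour.
Known contribution: 1/16 per hour.
So machine 1's rate is 1/8 − 1/16 = 1/16, meaning 16 hours alone.

16 hours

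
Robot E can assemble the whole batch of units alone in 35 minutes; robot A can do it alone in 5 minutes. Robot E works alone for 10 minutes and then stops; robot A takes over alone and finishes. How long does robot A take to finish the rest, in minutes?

25/7 minutes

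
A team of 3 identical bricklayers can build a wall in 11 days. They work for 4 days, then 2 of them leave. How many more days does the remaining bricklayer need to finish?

One bricklayer does 1/33 of the job per day.
After 4 days with 3 bricklayers, 4/11 is done (7/11 left).
With 1 bricklayer the rate is 1/33, so the rest takes 7/11 ÷ 1/33 = 21 days.

21 days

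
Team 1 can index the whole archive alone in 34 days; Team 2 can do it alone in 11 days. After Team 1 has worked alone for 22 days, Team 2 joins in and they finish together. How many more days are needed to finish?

In 22 days Team 1 does 22/34 = 11/17 of the job, leaving 6/17.
Team 1 and Team 2 together work at 45/374 per day, so finishing takes 6/17 ÷ 45/374 = 44/15 days.

44/15 days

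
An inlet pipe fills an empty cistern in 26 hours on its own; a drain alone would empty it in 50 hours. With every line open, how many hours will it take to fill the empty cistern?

325/6 hours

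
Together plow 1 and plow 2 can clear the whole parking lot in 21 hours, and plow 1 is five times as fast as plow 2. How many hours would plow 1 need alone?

126/5 hours

Let plow 2's rate be r; then plow 1's rate is 5r, so together (5 + 1)r = 6r = 1/21.
Thus r = 1/126 per hour.
Plow 2 alone: 126 hours; plow 1 alone: 126/5 hours.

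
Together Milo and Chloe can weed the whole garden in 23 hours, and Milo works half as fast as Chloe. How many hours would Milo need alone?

Let Chloe's rate be r; then Milo's rate is (1/2)r, so together (1/2 + 1)r = (3/2)r = 1/23.
Thus r = 2/69 per hour.
Chloe alone: 69/2 hours; Milo alone: 69 hours.

69 hours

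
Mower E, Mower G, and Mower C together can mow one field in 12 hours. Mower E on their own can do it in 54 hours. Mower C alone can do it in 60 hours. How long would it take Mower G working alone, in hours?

Combined rate is 1/12 per hour.
Known contribution: 1/54 + 1/60 = (10 + 9)/540 = 19/540 per hour.
So Mower G's rate is 1/12 − 19/540 = 13/270, meaning 270/13 hours alone.

270/13 hours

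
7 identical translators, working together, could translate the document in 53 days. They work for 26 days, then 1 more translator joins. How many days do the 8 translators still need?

189/8 days

One translator does 1/371 of the job per day.
After 26 days with 7 translators, 26/53 is done (27/53 left).
With 8 translators the rate is 8/371, so the rest takes 27/53 ÷ 8/371 = 189/8 days.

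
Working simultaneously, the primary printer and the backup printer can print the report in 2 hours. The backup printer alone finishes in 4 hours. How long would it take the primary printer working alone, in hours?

Combined rate is 1/2 per hour.
Known contribution: 1/4 per hour.
So the primary printer's rate is 1/2 − 1/4 = 1/4, meaning 4 hours alone.

4 hours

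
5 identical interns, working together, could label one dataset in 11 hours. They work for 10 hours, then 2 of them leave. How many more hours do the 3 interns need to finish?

One intern does 1/55 of the job per hour.
After 10 hours with 5 interns, 10/11 is done (1/11 left).
With 3 interns the rate is 3/55, so the rest takes 1/11 ÷ 3/55 = 5/3 hours.

5/3 hours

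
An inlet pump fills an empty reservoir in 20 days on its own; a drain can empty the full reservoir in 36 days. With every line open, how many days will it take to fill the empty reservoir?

Net rate = 1/20 − 1/36 = (9 − 5)/180 = 4/180 = 1/45 per day.
Filling time = 1 ÷ (1/45) = 45 days.

45 days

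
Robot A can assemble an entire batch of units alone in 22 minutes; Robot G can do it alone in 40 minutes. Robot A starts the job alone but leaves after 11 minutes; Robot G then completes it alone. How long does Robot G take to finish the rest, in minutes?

20 minutes

In 11 minutes Robot A does 11/22 = 1/2 of the job, leaving 1/2.
Robot G works at 1/40 per minute, so finishing takes 1/2 ÷ 1/40 = 20 minutes.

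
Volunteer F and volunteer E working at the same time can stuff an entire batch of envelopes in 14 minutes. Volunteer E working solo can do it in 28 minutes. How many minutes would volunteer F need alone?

28 minutes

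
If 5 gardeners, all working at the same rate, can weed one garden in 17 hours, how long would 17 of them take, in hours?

5 hours

Total work is 5·17 = 85 gardener-hours.
With 17 gardeners: 85/17 = 5 hours.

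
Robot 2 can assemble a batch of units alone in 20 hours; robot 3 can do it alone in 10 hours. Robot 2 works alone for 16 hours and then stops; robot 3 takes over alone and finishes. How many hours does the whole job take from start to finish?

18 hours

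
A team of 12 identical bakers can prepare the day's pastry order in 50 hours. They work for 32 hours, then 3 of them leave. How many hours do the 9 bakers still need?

One baker does 1/600 of the job per hour.
After 32 hours with 12 bakers, 16/25 is done (9/25 left).
With 9 bakers the rate is 9/600 = 3/200, so the rest takes 9/25 ÷ 3/200 = 24 hours.

24 hours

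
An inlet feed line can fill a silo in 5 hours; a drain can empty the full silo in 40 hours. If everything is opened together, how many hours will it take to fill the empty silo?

Net rate = 1/5 − 1/40 = (8 − 1)/40 = 7/40 per hour.
Filling time = 1 ÷ (7/40) = 40/7 hours.

40/7 hours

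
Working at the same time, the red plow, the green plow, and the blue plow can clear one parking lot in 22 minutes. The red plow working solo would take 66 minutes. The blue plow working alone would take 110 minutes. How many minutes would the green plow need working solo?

330/7 minutes

Combined rate is 1/22 per minute.
Known contribution: 1/66 + 1/110 = (5 + 3)/330 = 8/330 = 4/165 per minute.
So the green plow's rate is 1/22 − 4/165 = 7/330, meaning 330/7 minutes alone.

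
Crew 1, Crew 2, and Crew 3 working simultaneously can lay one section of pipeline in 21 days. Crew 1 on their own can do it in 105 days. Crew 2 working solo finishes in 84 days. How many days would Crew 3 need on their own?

Combined rate is 1/21 per day.
Known contribution: 1/105 + 1/84 = (4 + 5)/420 = 9/420 = 3/140 per day.
So Crew 3's rate is 1/21 − 3/140 = 11/420, meaning 420/11 days alone.

420/11 days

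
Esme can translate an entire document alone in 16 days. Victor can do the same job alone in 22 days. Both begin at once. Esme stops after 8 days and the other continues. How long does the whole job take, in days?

11 days

In the first 8 days the combined rate is 19/176, so 19/22 of the job is done, leaving 3/22.
After Esme leaves the rate is 1/22 per day; the remaining 3/22 takes 3 days.
Total = 8 + 3 = 11 days.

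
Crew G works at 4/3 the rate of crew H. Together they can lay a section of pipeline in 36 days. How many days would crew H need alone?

Let crew H's rate be r; then crew G's rate is (4/3)r, so together (4/3 + 1)r = (7/3)r = 1/36.
Thus r = 1/84 per day.
Crew H alone: 84 days; crew G alone: 63 days.

84 days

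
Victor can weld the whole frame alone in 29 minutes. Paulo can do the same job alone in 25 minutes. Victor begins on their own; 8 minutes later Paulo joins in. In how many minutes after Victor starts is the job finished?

319/18 minutes

In the first 8 minutes Victor alone does 8/29 of the job, leaving 21/29.
Once everyone is working, combined rate: 1/29 + 1/25 = (25 + 29)/725 = 54/725 per minute.
Remaining 21/29 at 54/725 per minute takes 175/18 minutes.
Total from the start = 8 + 175/18 = 319/18 minutes.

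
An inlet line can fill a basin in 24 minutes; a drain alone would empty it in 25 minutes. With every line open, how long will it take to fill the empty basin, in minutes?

Net rate = 1/24 − 1/25 = (25 − 24)/600 = 1/600 per minute.
Filling time = 1 ÷ (1/600) = 600 minutes.

600 minutes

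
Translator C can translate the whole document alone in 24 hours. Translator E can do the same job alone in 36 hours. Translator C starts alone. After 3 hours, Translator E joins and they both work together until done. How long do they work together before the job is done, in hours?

63/5 hours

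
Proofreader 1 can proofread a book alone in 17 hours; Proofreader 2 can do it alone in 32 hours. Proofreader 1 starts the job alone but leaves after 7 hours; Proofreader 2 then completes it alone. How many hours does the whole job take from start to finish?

439/17 hours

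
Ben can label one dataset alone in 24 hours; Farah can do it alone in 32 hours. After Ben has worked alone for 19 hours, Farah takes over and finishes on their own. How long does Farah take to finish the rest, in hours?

20/3 hours

In 19 hours Ben does 19/24 of the job, leaving 5/24.
Farah works at 1/32 per hour, so finishing takes 5/24 ÷ 1/32 = 20/3 hours.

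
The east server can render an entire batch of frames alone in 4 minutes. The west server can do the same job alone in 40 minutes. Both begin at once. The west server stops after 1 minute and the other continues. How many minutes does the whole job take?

39/10 minutes

In the first 1 minute the combined rate is 11/40, so 11/40 of the job is done, leaving 29/40.
After the west server leaves the rate is 1/4 per minute; the remaining 29/40 takes 29/10 minutes.
Total = 1 + 29/10 = 39/10 minutes.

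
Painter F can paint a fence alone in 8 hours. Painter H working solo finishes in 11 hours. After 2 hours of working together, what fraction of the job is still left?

25/44

Combined rate: 1/8 + 1/11 = (11 + 8)/88 = 19/88 per hour.
In 2 hours they complete 2·19/88 = 19/44 of the job.
So 25/44 remains.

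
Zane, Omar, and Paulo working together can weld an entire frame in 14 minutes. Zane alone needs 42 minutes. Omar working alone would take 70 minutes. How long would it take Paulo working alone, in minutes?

Combined rate is 1/14 per minute.
Known contribution: 1/42 + 1/70 = (5 + 3)/210 = 8/210 = 4/105 per minute.
So Paulo's rate is 1/14 − 4/105 = 1/30, meaning 30 minutes alone.

30 minutes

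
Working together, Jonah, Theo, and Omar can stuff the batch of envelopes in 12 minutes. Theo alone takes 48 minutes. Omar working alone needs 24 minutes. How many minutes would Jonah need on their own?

48 minutes

Combined rate is 1/12 per minute.
Known contribution: 1/48 + 1/24 = (1 + 2)/48 = 3/48 = 1/16 per minute.
So Jonah's rate is 1/12 − 1/16 = 1/48, meaning 48 minutes alone.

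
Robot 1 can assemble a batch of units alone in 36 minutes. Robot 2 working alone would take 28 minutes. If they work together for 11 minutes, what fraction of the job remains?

19/63

Combined rate: 1/36 + 1/28 = (7 + 9)/252 = 16/252 = 4/63 per minute.
In 11 minutes they complete 11·4/63 = 44/63 of the job.
So 19/63 remains.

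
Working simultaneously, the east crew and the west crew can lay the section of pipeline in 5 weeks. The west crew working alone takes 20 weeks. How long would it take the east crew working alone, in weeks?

Combined rate is 1/5 per week.
Known contribution: 1/20 per week.
So the east crew's rate is 1/5 − 1/20 = 3/20, meaning 20/3 weeks alone.

20/3 weeks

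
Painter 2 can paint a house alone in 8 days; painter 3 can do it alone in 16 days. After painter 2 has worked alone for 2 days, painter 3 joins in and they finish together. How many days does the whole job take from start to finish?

6 days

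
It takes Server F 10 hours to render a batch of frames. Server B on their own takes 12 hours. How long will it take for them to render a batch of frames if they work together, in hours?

Combined rate: 1/10 + 1/12 = (6 + 5)/60 = 11/60 per hour.
Time = 1 ÷ (11/60) = 60/11 hours.

60/11 hours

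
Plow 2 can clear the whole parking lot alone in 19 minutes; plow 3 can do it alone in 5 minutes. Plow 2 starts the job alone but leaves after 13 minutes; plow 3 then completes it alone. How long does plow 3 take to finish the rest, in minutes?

30/19 minutes

In 13 minutes plow 2 does 13/19 of the job, leaving 6/19.
Plow 3 works at 1/5 per minute, so finishing takes 6/19 ÷ 1/5 = 30/19 minutes.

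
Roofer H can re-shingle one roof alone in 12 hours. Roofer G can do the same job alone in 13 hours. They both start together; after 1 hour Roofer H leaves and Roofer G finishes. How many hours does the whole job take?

In the first 1 hour the combined rate is 25/156, so 25/156 of the job is done, leaving 131/156.
After Roofer H leaves the rate is 1/13 per hour; the remaining 131/156 takes 131/12 hours.
Total = 1 + 131/12 = 143/12 hours.

143/12 hours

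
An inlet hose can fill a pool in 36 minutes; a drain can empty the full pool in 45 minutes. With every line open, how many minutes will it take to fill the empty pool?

180 minutes

Net rate = 1/36 − 1/45 = (5 − 4)/180 = 1/180 per minute.
Filling time = 1 ÷ (1/180) = 180 minutes.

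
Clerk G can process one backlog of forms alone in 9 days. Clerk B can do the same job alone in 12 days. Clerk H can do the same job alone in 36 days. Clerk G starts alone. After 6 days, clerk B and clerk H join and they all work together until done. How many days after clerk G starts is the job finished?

15/2 days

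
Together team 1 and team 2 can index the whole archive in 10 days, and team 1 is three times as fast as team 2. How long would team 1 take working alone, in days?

40/3 days

Let team 2's rate be r; then team 1's rate is 3r, so together (3 + 1)r = 4r = 1/10.
Thus r = 1/40 per day.
Team 2 alone: 40 days; team 1 alone: 40/3 days.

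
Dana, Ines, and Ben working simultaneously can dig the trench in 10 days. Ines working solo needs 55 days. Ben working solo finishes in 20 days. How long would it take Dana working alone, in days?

Combined rate is 1/10 per day.
Known contribution: 1/55 + 1/20 = (4 + 11)/220 = 15/220 = 3/44 per day.
So Dana's rate is 1/10 − 3/44 = 7/220, meaning 220/7 days alone.

220/7 days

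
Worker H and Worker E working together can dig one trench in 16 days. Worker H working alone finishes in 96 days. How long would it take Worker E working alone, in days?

Combined rate is 1/16 per day.
Known contribution: 1/96 per day.
So Worker E's rate is 1/16 − 1/96 = 5/96, meaning 96/5 days alone.

96/5 days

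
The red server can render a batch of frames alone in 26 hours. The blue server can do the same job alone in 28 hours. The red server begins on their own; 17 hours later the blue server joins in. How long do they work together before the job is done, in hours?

In the first 17 hours the red server alone does 17/26 of the job, leaving 9/26.
Once everyone is working, combined rate: 1/26 + 1/28 = (14 + 13)/364 = 27/364 per hour.
Remaining 9/26 at 27/364 per hour takes 14/3 hours.

14/3 hours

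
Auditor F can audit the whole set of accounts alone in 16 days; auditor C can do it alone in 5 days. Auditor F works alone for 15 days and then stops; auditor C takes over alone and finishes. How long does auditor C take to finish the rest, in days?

In 15 days auditor F does 15/16 of the job, leaving 1/16.
Auditor C works at 1/5 per day, so finishing takes 1/16 ÷ 1/5 = 5/16 days.

5/16 days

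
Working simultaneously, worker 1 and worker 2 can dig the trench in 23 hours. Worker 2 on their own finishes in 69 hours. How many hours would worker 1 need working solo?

69/2 hours

Combined rate is 1/23 per hour.
Known contribution: 1/69 per hour.
So worker 1's rate is 1/23 − 1/69 = 2/69, meaning 69/2 hours alone.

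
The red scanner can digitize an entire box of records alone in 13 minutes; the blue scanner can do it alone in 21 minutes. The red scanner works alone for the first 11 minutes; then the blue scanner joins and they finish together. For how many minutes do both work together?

21/17 minutes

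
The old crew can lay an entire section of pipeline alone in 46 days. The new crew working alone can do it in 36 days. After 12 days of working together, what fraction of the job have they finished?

41/69

Combined rate: 1/46 + 1/36 = (18 + 23)/828 = 41/828 per day.
In 12 days they complete 12·41/828 = 41/69 of the job.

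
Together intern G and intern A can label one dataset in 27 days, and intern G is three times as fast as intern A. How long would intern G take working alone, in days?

36 days

Let intern A's rate be r; then intern G's rate is 3r, so together (3 + 1)r = 4r = 1/27.
Thus r = 1/108 per day.
Intern A alone: 108 days; intern G alone: 36 days.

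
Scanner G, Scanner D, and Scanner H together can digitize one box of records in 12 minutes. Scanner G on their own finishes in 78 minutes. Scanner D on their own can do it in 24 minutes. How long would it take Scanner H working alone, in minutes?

Combined rate is 1/12 per minute.
Known contribution: 1/78 + 1/24 = (4 + 13)/312 = 17/312 per minute.
So Scanner H's rate is 1/12 − 17/312 = 3/104, meaning 104/3 minutes alone.

104/3 minutes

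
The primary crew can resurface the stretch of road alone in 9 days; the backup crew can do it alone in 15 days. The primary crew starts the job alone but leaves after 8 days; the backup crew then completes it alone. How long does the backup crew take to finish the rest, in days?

In 8 days the primary crew does 8/9 of the job, leaving 1/9.
The backup crew works at 1/15 per day, so finishing takes 1/9 ÷ 1/15 = 5/3 days.

5/3 days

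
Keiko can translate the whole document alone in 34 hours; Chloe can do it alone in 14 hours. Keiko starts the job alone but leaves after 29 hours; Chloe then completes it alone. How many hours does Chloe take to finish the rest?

In 29 hours Keiko does 29/34 of the job, leaving 5/34.
Chloe works at 1/14 per hour, so finishing takes 5/34 ÷ 1/14 = 35/17 hours.

35/17 hours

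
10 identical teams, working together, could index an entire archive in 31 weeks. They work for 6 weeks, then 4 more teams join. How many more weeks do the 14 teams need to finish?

125/7 weeks

One team does 1/310 of the job per week.
After 6 weeks with 10 teams, 6/31 is done (25/31 left).
With 14 teams the rate is 14/310 = 7/155, so the rest takes 25/31 ÷ 7/155 = 125/7 weeks.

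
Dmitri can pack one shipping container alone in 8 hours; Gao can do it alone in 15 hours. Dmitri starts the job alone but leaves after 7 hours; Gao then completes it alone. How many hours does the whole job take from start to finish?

71/8 hours

In 7 hours Dmitri does 7/8 of the job, leaving 1/8.
Gao works at 1/15 per hour, so finishing takes 1/8 ÷ 1/15 = 15/8 hours.
Total time = 7 + 15/8 = 71/8 hours.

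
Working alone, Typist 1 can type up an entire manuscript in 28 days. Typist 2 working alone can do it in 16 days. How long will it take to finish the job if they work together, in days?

112/11 days

Combined rate: 1/28 + 1/16 = (4 + 7)/112 = 11/112 per day.
Time = 1 ÷ (11/112) = 112/11 days.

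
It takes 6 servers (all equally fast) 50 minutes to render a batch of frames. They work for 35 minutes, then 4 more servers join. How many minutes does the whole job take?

44 minutes

One server does 1/300 of the job per minute.
After 35 minutes with 6 servers, 7/10 is done (3/10 left).
With 10 servers the rate is 10/300 = 1/30, so the rest takes 3/10 ÷ 1/30 = 9 minutes.
Total = 35 + 9 = 44 minutes.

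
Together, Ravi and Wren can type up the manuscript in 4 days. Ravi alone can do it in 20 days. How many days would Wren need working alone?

5 days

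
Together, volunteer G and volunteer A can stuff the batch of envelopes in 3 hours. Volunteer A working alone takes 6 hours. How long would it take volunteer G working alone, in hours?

6 hours

Combined rate is 1/3 per hour.
Known contribution: 1/6 per hour.
So volunteer G's rate is 1/3 − 1/6 = 1/6, meaning 6 hours alone.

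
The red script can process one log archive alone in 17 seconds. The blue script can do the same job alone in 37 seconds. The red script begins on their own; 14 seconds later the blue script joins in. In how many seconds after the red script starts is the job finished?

289/18 seconds

In the first 14 seconds the red script alone does 14/17 of the job, leaving 3/17.
Once everyone is working, combined rate: 1/17 + 1/37 = (37 + 17)/629 = 54/629 per second.
Remaining 3/17 at 54/629 per second takes 37/18 seconds.
Total from the start = 14 + 37/18 = 289/18 seconds.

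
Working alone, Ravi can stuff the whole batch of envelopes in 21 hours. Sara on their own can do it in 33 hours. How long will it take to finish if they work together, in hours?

77/6 hours

Combined rate: 1/21 + 1/33 = (11 + 7)/231 = 18/231 = 6/77 per hour.
Time = 1 ÷ (6/77) = 77/6 hours.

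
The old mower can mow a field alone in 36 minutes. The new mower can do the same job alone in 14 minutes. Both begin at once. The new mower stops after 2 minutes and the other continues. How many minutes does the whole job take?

In the first 2 minutes the combined rate is 25/252, so 25/126 of the job is done, leaving 101/126.
After the new mower leaves the rate is 1/36 per minute; the remaining 101/126 takes 202/7 minutes.
Total = 2 + 202/7 = 216/7 minutes.

216/7 minutes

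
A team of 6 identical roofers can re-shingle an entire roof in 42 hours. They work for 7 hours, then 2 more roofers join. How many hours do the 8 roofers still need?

105/4 hours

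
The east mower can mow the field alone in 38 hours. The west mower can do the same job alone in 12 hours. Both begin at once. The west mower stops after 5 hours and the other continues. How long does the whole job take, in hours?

In the first 5 hours the combined rate is 25/228, so 125/228 of the job is done, leaving 103/228.
After the west mower leaves the rate is 1/38 per hour; the remaining 103/228 takes 103/6 hours.
Total = 5 + 103/6 = 133/6 hours.

133/6 hours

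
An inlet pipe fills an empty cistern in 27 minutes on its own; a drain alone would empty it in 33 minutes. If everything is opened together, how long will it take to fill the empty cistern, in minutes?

297/2 minutes

Net rate = 1/27 − 1/33 = (11 − 9)/297 = 2/297 per minute.
Filling time = 1 ÷ (2/297) = 297/2 minutes.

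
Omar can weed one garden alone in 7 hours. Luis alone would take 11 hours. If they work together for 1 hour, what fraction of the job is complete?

Combined rate: 1/7 + 1/11 = (11 + 7)/77 = 18/77 per hour.
In 1 hour they complete 1·18/77 = 18/77 of the job.

18/77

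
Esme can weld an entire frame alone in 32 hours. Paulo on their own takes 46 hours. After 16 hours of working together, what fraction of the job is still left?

7/46

Combined rate: 1/32 + 1/46 = (23 + 16)/736 = 39/736 per hour.
In 16 hours they complete 16·39/736 = 39/46 of the job.
So 7/46 remains.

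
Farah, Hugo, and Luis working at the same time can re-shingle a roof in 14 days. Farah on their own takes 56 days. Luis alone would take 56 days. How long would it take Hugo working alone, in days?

Combined rate is 1/14 per day.
Known contribution: 1/56 + 1/56 = (1 + 1)/56 = 2/56 = 1/28 per day.
So Hugo's rate is 1/14 − 1/28 = 1/28, meaning 28 days alone.

28 days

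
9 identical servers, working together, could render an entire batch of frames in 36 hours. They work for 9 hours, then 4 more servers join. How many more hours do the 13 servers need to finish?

243/13 hours

One server does 1/324 of the job per hour.
After 9 hours with 9 servers, 1/4 is done (3/4 left).
With 13 servers the rate is 13/324, so the rest takes 3/4 ÷ 13/324 = 243/13 hours.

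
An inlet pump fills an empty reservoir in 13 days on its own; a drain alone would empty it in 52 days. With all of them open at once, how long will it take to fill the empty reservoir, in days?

52/3 days

Net rate = 1/13 − 1/52 = (4 − 1)/52 = 3/52 per day.
Filling time = 1 ÷ (3/52) = 52/3 days.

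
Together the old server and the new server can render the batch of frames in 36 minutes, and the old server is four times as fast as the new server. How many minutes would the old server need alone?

Let the new server's rate be r; then the old server's rate is 4r, so together (4 + 1)r = 5r = 1/36.
Thus r = 1/180 per minute.
The new server alone: 180 minutes; the old server alone: 45 minutes.

45 minutes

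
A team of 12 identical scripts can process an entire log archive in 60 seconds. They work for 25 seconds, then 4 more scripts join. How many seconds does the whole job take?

One script does 1/720 of the job per second.
After 25 seconds with 12 scripts, 5/12 is done (7/12 left).
With 16 scripts the rate is 16/720 = 1/45, so the rest takes 7/12 ÷ 1/45 = 105/4 seconds.
Total = 25 + 105/4 = 205/4 seconds.

205/4 seconds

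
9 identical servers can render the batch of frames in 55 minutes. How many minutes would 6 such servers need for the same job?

Total work is 9·55 = 495 server-minutes.
With 6 servers: 495/6 = 165/2 minutes.

165/2 minutes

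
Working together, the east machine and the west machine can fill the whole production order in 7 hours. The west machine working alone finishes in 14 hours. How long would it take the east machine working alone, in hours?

Combined rate is 1/7 per hour.
Known contribution: 1/14 per hour.
So the east machine's rate is 1/7 − 1/14 = 1/14, meaning 14 hours alone.

14 hours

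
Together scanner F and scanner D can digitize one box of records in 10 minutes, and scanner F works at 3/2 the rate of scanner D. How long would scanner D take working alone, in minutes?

25 minutes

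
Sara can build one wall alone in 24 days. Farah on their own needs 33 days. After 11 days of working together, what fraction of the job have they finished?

19/24

Combined rate: 1/24 + 1/33 = (11 + 8)/264 = 19/264 per day.
In 11 days they complete 11·19/264 = 19/24 of the job.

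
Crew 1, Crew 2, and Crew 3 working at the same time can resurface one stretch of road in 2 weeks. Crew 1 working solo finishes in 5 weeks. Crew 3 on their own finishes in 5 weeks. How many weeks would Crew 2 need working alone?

10 weeks

Combined rate is 1/2 per week.
Known contribution: 1/5 + 1/5 = (1 + 1)/5 = 2/5 per week.
So Crew 2's rate is 1/2 − 2/5 = 1/10, meaning 10 weeks alone.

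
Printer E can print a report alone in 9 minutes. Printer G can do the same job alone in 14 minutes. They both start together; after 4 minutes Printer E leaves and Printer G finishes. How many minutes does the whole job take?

70/9 minutes

In the first 4 minutes the combined rate is 23/126, so 46/63 of the job is done, leaving 17/63.
After Printer E leaves the rate is 1/14 per minute; the remaining 17/63 takes 34/9 minutes.
Total = 4 + 34/9 = 70/9 minutes.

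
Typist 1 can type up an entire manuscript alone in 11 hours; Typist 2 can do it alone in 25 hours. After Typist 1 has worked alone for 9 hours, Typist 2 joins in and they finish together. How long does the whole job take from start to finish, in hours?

In 9 hours Typist 1 does 9/11 of the job, leaving 2/11.
Typist 1 and Typist 2 together work at 36/275 per hour, so finishing takes 2/11 ÷ 36/275 = 25/18 hours.
Total time = 9 + 25/18 = 187/18 hours.

187/18 hours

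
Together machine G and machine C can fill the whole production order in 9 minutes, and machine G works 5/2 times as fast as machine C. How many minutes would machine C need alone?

63/2 minutes

Let machine C's rate be r; then machine G's rate is (5/2)r, so together (5/2 + 1)r = (7/2)r = 1/9.
Thus r = 2/63 per minute.
Machine C alone: 63/2 minutes; machine G alone: 63/5 minutes.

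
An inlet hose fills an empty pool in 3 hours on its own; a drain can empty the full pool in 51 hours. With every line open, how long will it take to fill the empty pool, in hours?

Net rate = 1/3 − 1/51 = (17 − 1)/51 = 16/51 per hour.
Filling time = 1 ÷ (16/51) = 51/16 hours.

51/16 hours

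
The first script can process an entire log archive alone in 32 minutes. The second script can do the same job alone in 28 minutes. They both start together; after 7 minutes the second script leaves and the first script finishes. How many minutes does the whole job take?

In the first 7 minutes the combined rate is 15/224, so 15/32 of the job is done, leaving 17/32.
After the second script leaves the rate is 1/32 per minute; the remaining 17/32 takes 17 minutes.
Total = 7 + 17 = 24 minutes.

24 minutes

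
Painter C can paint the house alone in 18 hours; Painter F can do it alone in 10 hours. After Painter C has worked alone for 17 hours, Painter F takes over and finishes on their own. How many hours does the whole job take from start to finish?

In 17 hours Painter C does 17/18 of the job, leaving 1/18.
Painter F works at 1/10 per hour, so finishing takes 1/18 ÷ 1/10 = 5/9 hours.
Total time = 17 + 5/9 = 158/9 hours.

158/9 hours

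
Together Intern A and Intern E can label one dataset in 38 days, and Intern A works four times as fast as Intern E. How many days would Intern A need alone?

95/2 days

Let Intern E's rate be r; then Intern A's rate is 4r, so together (4 + 1)r = 5r = 1/38.
Thus r = 1/190 per day.
Intern E alone: 190 days; Intern A alone: 95/2 days.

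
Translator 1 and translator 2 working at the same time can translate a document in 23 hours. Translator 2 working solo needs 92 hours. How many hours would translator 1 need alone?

Combined rate is 1/23 per hour.
Known contribution: 1/92 per hour.
So translator 1's rate is 1/23 − 1/92 = 3/92, meaning 92/3 hours alone.

92/3 hours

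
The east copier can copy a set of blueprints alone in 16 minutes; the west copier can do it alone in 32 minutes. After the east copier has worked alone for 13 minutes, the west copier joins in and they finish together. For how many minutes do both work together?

In 13 minutes the east copier does 13/16 of the job, leaving 3/16.
The east copier and the west copier together work at 3/32 per minute, so finishing takes 3/16 ÷ 3/32 = 2 minutes.

2 minutes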